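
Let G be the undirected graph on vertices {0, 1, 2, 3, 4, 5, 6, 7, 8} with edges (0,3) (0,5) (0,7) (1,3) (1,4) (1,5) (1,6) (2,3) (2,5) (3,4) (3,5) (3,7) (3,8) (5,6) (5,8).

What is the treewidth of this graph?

2

A width-2 tree decomposition is:
Bags: B1 = {0, 3, 5}  B2 = {2, 3, 5}  B3 = {0, 3, 7}  B4 = {1, 3, 5}  B5 = {3, 5, 8}  B6 = {1, 5, 6}  B7 = {1, 3, 4}
Tree: B1–B2, B1–B3, B1–B4, B2–B5, B4–B6, B4–B7
The largest bag has 3 vertices, giving width 2; this decomposition certifies tw(G) ≤ 2. Conversely, {1, 3, 4} is a clique of size 3, and the vertices of any clique must share a bag in every tree decomposition; so some bag has ≥ 3 vertices and tw(G) ≥ 2. Therefore the treewidth is 2.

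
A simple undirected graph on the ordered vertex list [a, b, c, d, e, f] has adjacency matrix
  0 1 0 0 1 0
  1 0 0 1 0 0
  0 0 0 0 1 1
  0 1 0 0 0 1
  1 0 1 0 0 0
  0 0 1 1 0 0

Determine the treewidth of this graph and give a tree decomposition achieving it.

Every bag has size at most 3, so the width is 3 − 1 = 2 and tw(G) ≤ 2. For the lower bound, G contains the cycle d–f–c–e–a–b–d, so G is not a forest; only forests have treewidth ≤ 1, hence tw(G) ≥ 2. Combining the bounds, tw(G) = 2.

Treewidth 2.
One such decomposition:
Bags: B1 = {c, d, f}  B2 = {c, d, e}  B3 = {a, d, e}  B4 = {a, b, d}
Tree: B1–B2, B2–B3, B3–B4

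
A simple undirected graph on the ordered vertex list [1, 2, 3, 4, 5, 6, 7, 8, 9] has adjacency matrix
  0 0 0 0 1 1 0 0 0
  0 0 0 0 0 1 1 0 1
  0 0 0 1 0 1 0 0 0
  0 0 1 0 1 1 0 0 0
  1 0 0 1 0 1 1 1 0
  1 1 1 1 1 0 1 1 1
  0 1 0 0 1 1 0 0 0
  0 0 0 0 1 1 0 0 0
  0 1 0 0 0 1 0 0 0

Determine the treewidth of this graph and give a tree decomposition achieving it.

Treewidth 2.
One optimal decomposition is:
Bags: B1 = {5, 6, 7}  B2 = {5, 6, 8}  B3 = {4, 5, 6}  B4 = {1, 5, 6}  B5 = {2, 6, 7}  B6 = {2, 6, 9}  B7 = {3, 4, 6}
Tree: B1–B2, B1–B3, B3–B4, B1–B5, B5–B6, B3–B7

Every bag has size at most 3, so the width is 3 − 1 = 2 and tw(G) ≤ 2. Conversely, {2, 6, 9} is a clique of size 3, and the vertices of any clique must share a bag in every tree decomposition; so some bag has ≥ 3 vertices and tw(G) ≥ 2. Therefore the treewidth is 2.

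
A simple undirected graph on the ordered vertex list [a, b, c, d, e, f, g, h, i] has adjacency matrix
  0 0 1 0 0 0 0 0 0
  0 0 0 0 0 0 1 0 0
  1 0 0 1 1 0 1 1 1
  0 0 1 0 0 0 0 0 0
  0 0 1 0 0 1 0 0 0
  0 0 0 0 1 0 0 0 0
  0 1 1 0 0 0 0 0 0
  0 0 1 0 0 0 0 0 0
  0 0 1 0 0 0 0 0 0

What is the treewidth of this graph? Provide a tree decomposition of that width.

Every bag has size at most 2, so the width is 2 − 1 = 1 and tw(G) ≤ 1. Any graph with an edge has treewidth ≥ 1, and G has the edge e–c. Combining the bounds, tw(G) = 1.

Treewidth 1.
One optimal decomposition is:
Bags: B1 = {c, e}  B2 = {c, g}  B3 = {a, c}  B4 = {c, d}  B5 = {c, h}  B6 = {c, i}  B7 = {b, g}  B8 = {e, f}
Tree: B1–B2, B1–B3, B3–B4, B3–B5, B5–B6, B2–B7, B1–B8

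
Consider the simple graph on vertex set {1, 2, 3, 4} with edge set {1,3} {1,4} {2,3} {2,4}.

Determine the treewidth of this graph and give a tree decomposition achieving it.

Each bag holds 3 vertices, so the decomposition has width 2, which upper-bounds the treewidth. For the lower bound, G contains the cycle 1–4–2–3–1, so G is not a forest; only forests have treewidth ≤ 1, hence tw(G) ≥ 2. Combining the bounds, tw(G) = 2.

Treewidth 2.
One such decomposition:
Bags: B1 = {1, 2, 4}  B2 = {1, 2, 3}
Tree: B1–B2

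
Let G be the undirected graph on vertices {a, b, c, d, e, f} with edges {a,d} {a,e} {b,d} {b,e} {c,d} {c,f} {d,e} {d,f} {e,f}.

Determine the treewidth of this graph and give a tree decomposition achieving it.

Treewidth 2.
One optimal decomposition is:
Bags: B1 = {b, d, e}  B2 = {a, d, e}  B3 = {d, e, f}  B4 = {c, d, f}
Tree: B1–B2, B1–B3, B3–B4

Every bag has size at most 3, so the width is 3 − 1 = 2 and tw(G) ≤ 2. For the lower bound, the 3 vertices {d, e, f} are pairwise adjacent, and any tree decomposition puts a clique entirely inside one bag — forcing width ≥ 2. Hence tw(G) = 2 exactly.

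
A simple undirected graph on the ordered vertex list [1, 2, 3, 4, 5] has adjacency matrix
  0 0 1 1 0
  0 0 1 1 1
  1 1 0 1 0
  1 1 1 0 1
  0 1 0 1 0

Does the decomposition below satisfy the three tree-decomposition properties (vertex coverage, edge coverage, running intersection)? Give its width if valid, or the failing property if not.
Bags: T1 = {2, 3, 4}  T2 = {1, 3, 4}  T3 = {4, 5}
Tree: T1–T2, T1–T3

No — edge (2,5) lies in no bag.

A tree decomposition must satisfy three properties: every vertex lies in some bag; for every edge, both endpoints lie together in some bag; and for every vertex, the bags containing it form a connected subtree. Here edge (2,5) lies in no bag, so the decomposition is invalid.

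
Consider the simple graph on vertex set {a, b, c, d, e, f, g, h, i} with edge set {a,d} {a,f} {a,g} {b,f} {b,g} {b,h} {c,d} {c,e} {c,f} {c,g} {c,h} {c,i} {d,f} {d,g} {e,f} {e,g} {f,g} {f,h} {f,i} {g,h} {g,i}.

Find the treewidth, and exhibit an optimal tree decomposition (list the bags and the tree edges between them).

Treewidth 3.
One optimal decomposition is:
Bags: B1 = {c, d, f, g}  B2 = {c, f, g, h}  B3 = {a, d, f, g}  B4 = {b, f, g, h}  B5 = {c, e, f, g}  B6 = {c, f, g, i}
Tree: B1–B2, B1–B3, B2–B4, B2–B5, B5–B6

The largest bag has 4 vertices, giving width 3; this decomposition certifies tw(G) ≤ 3. For the lower bound, the 4 vertices {c, d, f, g} are pairwise adjacent, and any tree decomposition puts a clique entirely inside one bag — forcing width ≥ 3. Therefore the treewidth is 3.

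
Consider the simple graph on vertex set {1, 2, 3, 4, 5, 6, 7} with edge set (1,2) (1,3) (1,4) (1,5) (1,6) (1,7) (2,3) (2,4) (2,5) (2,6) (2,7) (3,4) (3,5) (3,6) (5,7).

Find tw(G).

A width-3 tree decomposition is:
Bags: B1 = {1, 2, 3, 5}  B2 = {1, 2, 5, 7}  B3 = {1, 2, 3, 4}  B4 = {1, 2, 3, 6}
Tree: B1–B2, B1–B3, B1–B4
Every bag has size at most 4, so the width is 4 − 1 = 3 and tw(G) ≤ 3. Conversely, {1, 2, 3, 4} is a clique of size 4, and the vertices of any clique must share a bag in every tree decomposition; so some bag has ≥ 4 vertices and tw(G) ≥ 3. Therefore the treewidth is 3.

3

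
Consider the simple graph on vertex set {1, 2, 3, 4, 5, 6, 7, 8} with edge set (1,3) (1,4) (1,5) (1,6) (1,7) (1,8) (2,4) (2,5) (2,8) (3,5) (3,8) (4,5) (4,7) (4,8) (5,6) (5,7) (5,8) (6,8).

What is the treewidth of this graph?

3

A width-3 tree decomposition is:
Bags: B1 = {1, 3, 5, 8}  B2 = {1, 4, 5, 8}  B3 = {1, 5, 6, 8}  B4 = {2, 4, 5, 8}  B5 = {1, 4, 5, 7}
Tree: B1–B2, B2–B3, B2–B4, B2–B5
The largest bag has 4 vertices, giving width 3; this decomposition certifies tw(G) ≤ 3. For the lower bound, the 4 vertices {1, 3, 5, 8} are pairwise adjacent, and any tree decomposition puts a clique entirely inside one bag — forcing width ≥ 3. Combining the bounds, tw(G) = 3.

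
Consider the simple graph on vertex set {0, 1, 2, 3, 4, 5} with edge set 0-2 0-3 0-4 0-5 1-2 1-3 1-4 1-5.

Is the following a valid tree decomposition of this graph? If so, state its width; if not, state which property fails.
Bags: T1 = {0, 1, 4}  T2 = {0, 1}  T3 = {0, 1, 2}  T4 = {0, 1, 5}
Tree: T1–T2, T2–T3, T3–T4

No — vertex 3 appears in no bag.

A tree decomposition must satisfy three properties: every vertex lies in some bag; for every edge, both endpoints lie together in some bag; and for every vertex, the bags containing it form a connected subtree. Here vertex 3 appears in no bag, so the decomposition is invalid.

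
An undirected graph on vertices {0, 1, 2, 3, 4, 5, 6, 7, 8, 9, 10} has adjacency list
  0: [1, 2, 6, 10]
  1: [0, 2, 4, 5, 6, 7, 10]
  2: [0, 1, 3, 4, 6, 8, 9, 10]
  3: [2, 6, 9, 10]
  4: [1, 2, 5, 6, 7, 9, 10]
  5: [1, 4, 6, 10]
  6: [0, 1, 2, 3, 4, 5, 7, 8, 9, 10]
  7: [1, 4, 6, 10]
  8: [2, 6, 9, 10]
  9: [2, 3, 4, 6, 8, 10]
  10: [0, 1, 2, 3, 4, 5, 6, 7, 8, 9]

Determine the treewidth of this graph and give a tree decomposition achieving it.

Every bag has size at most 5, so the width is 5 − 1 = 4 and tw(G) ≤ 4. For the lower bound, the 5 vertices {0, 1, 2, 6, 10} are pairwise adjacent, and any tree decomposition puts a clique entirely inside one bag — forcing width ≥ 4. Combining the bounds, tw(G) = 4.

Treewidth 4.
One such decomposition:
Bags: B1 = {1, 2, 4, 6, 10}  B2 = {1, 4, 6, 7, 10}  B3 = {0, 1, 2, 6, 10}  B4 = {1, 4, 5, 6, 10}  B5 = {2, 4, 6, 9, 10}  B6 = {2, 6, 8, 9, 10}  B7 = {2, 3, 6, 9, 10}
Tree: B1–B2, B1–B3, B1–B4, B1–B5, B5–B6, B5–B7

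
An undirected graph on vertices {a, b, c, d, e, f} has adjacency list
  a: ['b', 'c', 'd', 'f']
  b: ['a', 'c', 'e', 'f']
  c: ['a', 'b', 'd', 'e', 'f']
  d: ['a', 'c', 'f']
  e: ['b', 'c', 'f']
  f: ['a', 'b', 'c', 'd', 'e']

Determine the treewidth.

A width-3 tree decomposition is:
Bags: B1 = {a, c, d, f}  B2 = {a, b, c, f}  B3 = {b, c, e, f}
Tree: B1–B2, B2–B3
The largest bag has 4 vertices, giving width 3; this decomposition certifies tw(G) ≤ 3. On the other hand G contains the 4-clique {b, c, e, f}. A clique must lie in a single bag of any decomposition, so no decomposition can have width below 3. The upper and lower bounds meet at 3, so that is the treewidth.

3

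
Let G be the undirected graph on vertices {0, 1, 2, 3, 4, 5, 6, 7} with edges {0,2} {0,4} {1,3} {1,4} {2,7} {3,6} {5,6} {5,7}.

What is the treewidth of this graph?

A width-2 tree decomposition is:
Bags: B1 = {1, 3, 4}  B2 = {3, 4, 6}  B3 = {4, 5, 6}  B4 = {4, 5, 7}  B5 = {2, 4, 7}  B6 = {0, 2, 4}
Tree: B1–B2, B2–B3, B3–B4, B4–B5, B5–B6
The largest bag has 3 vertices, giving width 2; this decomposition certifies tw(G) ≤ 2. Since 4–1–3–6–5–7–2–0–4 is a cycle in G, G is not acyclic. Forests are exactly the graphs of treewidth ≤ 1, so tw(G) ≥ 2. Combining the bounds, tw(G) = 2.

2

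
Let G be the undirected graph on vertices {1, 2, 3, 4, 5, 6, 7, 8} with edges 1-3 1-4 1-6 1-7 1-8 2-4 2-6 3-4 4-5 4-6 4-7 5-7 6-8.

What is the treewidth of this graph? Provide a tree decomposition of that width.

Treewidth 2.
One such decomposition:
Bags: B1 = {1, 4, 6}  B2 = {1, 4, 7}  B3 = {1, 3, 4}  B4 = {4, 5, 7}  B5 = {1, 6, 8}  B6 = {2, 4, 6}
Tree: B1–B2, B2–B3, B2–B4, B1–B5, B1–B6

Each bag holds 3 vertices, so the decomposition has width 2, which upper-bounds the treewidth. On the other hand G contains the 3-clique {1, 6, 8}. A clique must lie in a single bag of any decomposition, so no decomposition can have width below 2. Combining the bounds, tw(G) = 2.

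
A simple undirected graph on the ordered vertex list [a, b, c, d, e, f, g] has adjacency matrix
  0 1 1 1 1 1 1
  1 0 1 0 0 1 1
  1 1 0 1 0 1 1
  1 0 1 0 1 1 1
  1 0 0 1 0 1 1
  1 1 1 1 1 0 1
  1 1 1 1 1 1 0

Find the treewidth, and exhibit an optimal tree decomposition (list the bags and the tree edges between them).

The largest bag has 5 vertices, giving width 4; this decomposition certifies tw(G) ≤ 4. On the other hand G contains the 5-clique {a, d, e, f, g}. A clique must lie in a single bag of any decomposition, so no decomposition can have width below 4. Combining the bounds, tw(G) = 4.

Treewidth 4.
Bags: B1 = {a, b, c, f, g}  B2 = {a, c, d, f, g}  B3 = {a, d, e, f, g}
Tree: B1–B2, B2–B3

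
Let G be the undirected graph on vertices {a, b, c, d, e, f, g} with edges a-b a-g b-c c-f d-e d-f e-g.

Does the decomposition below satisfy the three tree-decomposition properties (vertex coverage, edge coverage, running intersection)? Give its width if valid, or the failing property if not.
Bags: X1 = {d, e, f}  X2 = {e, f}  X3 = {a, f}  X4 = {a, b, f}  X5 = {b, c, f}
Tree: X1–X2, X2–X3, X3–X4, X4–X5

A tree decomposition must satisfy three properties: every vertex lies in some bag; for every edge, both endpoints lie together in some bag; and for every vertex, the bags containing it form a connected subtree. Here vertex g appears in no bag, so the decomposition is invalid.

No — vertex g appears in no bag.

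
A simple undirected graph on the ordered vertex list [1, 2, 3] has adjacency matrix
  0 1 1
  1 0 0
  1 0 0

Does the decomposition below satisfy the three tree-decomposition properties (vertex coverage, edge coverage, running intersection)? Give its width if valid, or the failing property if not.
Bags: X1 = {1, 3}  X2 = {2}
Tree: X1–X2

A tree decomposition must satisfy three properties: every vertex lies in some bag; for every edge, both endpoints lie together in some bag; and for every vertex, the bags containing it form a connected subtree. Here edge (1,2) lies in no bag, so the decomposition is invalid.

No — edge (1,2) lies in no bag.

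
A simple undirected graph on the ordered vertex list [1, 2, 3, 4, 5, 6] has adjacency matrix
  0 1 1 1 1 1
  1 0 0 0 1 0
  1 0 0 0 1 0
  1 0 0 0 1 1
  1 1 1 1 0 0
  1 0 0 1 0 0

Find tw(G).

A width-2 tree decomposition is:
Bags: B1 = {1, 2, 5}  B2 = {1, 3, 5}  B3 = {1, 4, 5}  B4 = {1, 4, 6}
Tree: B1–B2, B2–B3, B3–B4
Each bag holds 3 vertices, so the decomposition has width 2, which upper-bounds the treewidth. Conversely, {1, 2, 5} is a clique of size 3, and the vertices of any clique must share a bag in every tree decomposition; so some bag has ≥ 3 vertices and tw(G) ≥ 2. Combining the bounds, tw(G) = 2.

2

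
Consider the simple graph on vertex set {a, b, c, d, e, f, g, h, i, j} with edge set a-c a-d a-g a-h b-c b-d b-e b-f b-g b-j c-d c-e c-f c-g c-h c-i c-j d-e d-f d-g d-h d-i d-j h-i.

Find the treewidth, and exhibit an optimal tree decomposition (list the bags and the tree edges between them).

Treewidth 3.
One optimal decomposition is:
Bags: B1 = {b, c, d, e}  B2 = {b, c, d, j}  B3 = {b, c, d, g}  B4 = {a, c, d, g}  B5 = {a, c, d, h}  B6 = {c, d, h, i}  B7 = {b, c, d, f}
Tree: B1–B2, B1–B3, B3–B4, B4–B5, B5–B6, B2–B7

The largest bag has 4 vertices, giving width 3; this decomposition certifies tw(G) ≤ 3. On the other hand G contains the 4-clique {a, c, d, h}. A clique must lie in a single bag of any decomposition, so no decomposition can have width below 3. Combining the bounds, tw(G) = 3.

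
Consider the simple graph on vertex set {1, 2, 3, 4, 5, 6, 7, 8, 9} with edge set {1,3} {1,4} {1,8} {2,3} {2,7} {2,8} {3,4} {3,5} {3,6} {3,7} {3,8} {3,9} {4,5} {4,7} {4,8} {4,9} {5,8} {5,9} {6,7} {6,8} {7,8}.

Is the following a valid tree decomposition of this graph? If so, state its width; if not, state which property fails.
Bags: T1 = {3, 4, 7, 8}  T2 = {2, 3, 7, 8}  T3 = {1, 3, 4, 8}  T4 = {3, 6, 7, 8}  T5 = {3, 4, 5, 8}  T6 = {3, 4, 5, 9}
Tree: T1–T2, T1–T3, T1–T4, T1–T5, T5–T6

Vertex coverage: the bags together contain {1, 2, 3, 4, 5, 6, 7, 8, 9}, the full vertex set. Edge coverage: each edge of G has both endpoints in at least one bag. Running intersection: for every vertex, the bags containing it form a connected subtree. All three properties hold, so this is a valid tree decomposition of width max|bag| − 1 = 3, and hence tw(G) ≤ 3.

Yes; width 3.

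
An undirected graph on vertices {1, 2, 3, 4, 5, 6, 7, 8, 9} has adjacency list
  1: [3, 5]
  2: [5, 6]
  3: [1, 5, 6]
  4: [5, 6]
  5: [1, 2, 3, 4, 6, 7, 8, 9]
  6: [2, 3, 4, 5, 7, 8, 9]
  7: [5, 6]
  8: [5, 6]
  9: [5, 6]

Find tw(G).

A width-2 tree decomposition is:
Bags: B1 = {3, 5, 6}  B2 = {4, 5, 6}  B3 = {5, 6, 8}  B4 = {5, 6, 7}  B5 = {2, 5, 6}  B6 = {5, 6, 9}  B7 = {1, 3, 5}
Tree: B1–B2, B2–B3, B3–B4, B1–B5, B1–B6, B1–B7
The largest bag has 3 vertices, giving width 2; this decomposition certifies tw(G) ≤ 2. For the lower bound, the 3 vertices {1, 3, 5} are pairwise adjacent, and any tree decomposition puts a clique entirely inside one bag — forcing width ≥ 2. Hence tw(G) = 2 exactly.

2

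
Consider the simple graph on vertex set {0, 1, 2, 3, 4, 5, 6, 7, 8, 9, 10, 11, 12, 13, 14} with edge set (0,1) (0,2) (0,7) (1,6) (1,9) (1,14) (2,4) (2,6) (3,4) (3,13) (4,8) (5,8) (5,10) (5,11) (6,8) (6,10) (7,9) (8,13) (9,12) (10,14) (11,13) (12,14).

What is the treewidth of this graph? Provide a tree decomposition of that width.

Every bag has size at most 4, so the width is 4 − 1 = 3 and tw(G) ≤ 3. For the lower bound: the 4 vertex sets {3,11,13}, {4}, {8}, {2,5,6,10} are disjoint, each induces a connected subgraph, and every pair is joined by at least one edge of G. Contracting each set to a single vertex therefore yields K_{4} as a minor, and since treewidth is minor-monotone, tw(G) ≥ tw(K_{4}) = 3. Combining the bounds, tw(G) = 3.

Treewidth 3.
One such decomposition:
Bags: B1 = {3, 4, 11, 13}  B2 = {4, 8, 11, 13}  B3 = {4, 5, 8, 11}  B4 = {2, 4, 5, 8}  B5 = {2, 5, 6, 8}  B6 = {2, 5, 6, 10}  B7 = {0, 2, 6, 10}  B8 = {0, 1, 6, 10}  B9 = {0, 1, 10, 14}  B10 = {0, 1, 7, 14}  B11 = {1, 7, 9, 14}  B12 = {7, 9, 12, 14}
Tree: B1–B2, B2–B3, B3–B4, B4–B5, B5–B6, B6–B7, B7–B8, B8–B9, B9–B10, B10–B11, B11–B12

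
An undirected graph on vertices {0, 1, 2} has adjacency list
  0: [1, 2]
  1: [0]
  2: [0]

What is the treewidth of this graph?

A width-1 tree decomposition is:
Bags: B1 = {0, 2}  B2 = {0, 1}
Tree: B1–B2
The largest bag has 2 vertices, giving width 1; this decomposition certifies tw(G) ≤ 1. Since G has at least one edge (e.g. 0–2), it is not an edgeless graph, so tw(G) ≥ 1. Combining the bounds, tw(G) = 1.

1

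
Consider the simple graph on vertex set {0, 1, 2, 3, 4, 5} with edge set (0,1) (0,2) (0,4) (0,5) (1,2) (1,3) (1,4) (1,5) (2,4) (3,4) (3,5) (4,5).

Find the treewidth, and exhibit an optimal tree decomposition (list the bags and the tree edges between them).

Every bag has size at most 4, so the width is 4 − 1 = 3 and tw(G) ≤ 3. Conversely, {0, 1, 2, 4} is a clique of size 4, and the vertices of any clique must share a bag in every tree decomposition; so some bag has ≥ 4 vertices and tw(G) ≥ 3. Hence tw(G) = 3 exactly.

Treewidth 3.
Bags: B1 = {0, 1, 4, 5}  B2 = {1, 3, 4, 5}  B3 = {0, 1, 2, 4}
Tree: B1–B2, B1–B3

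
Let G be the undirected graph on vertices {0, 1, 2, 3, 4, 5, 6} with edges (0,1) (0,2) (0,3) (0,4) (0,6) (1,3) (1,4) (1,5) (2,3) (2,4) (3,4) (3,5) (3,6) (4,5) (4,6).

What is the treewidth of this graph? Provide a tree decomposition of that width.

Treewidth 3.
One such decomposition:
Bags: B1 = {0, 3, 4, 6}  B2 = {0, 1, 3, 4}  B3 = {0, 2, 3, 4}  B4 = {1, 3, 4, 5}
Tree: B1–B2, B2–B3, B2–B4

Every bag has size at most 4, so the width is 4 − 1 = 3 and tw(G) ≤ 3. On the other hand G contains the 4-clique {0, 1, 3, 4}. A clique must lie in a single bag of any decomposition, so no decomposition can have width below 3. Therefore the treewidth is 3.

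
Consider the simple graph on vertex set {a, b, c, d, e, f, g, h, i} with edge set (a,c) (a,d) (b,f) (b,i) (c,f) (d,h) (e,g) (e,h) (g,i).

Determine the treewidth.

2

A width-2 tree decomposition is:
Bags: B1 = {e, g, h}  B2 = {d, g, h}  B3 = {a, d, g}  B4 = {a, c, g}  B5 = {c, f, g}  B6 = {b, f, g}  B7 = {b, g, i}
Tree: B1–B2, B2–B3, B3–B4, B4–B5, B5–B6, B6–B7
Every bag has size at most 3, so the width is 3 − 1 = 2 and tw(G) ≤ 2. The edges g–e–h–d–a–c–f–b–i–g form a cycle, so G is not a tree and its treewidth is at least 2. Therefore the treewidth is 2.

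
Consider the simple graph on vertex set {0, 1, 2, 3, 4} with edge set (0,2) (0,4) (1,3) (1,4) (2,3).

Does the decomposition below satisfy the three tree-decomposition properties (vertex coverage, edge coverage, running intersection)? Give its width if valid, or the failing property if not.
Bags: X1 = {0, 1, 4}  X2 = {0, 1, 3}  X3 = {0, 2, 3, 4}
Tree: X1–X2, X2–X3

A tree decomposition must satisfy three properties: every vertex lies in some bag; for every edge, both endpoints lie together in some bag; and for every vertex, the bags containing it form a connected subtree. Here bags containing vertex 4 are not connected in the tree, so the decomposition is invalid.

No — bags containing vertex 4 are not connected in the tree.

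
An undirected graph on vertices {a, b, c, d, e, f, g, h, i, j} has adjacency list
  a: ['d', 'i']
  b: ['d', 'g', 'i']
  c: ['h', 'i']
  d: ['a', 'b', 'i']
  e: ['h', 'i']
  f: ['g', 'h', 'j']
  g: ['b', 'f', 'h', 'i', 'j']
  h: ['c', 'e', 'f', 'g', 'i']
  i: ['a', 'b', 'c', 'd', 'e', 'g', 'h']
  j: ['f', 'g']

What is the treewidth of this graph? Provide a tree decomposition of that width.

Treewidth 2.
Bags: B1 = {f, g, h}  B2 = {f, g, j}  B3 = {g, h, i}  B4 = {e, h, i}  B5 = {c, h, i}  B6 = {b, g, i}  B7 = {b, d, i}  B8 = {a, d, i}
Tree: B1–B2, B1–B3, B3–B4, B3–B5, B3–B6, B6–B7, B7–B8

Every bag has size at most 3, so the width is 3 − 1 = 2 and tw(G) ≤ 2. For the lower bound, the 3 vertices {f, g, j} are pairwise adjacent, and any tree decomposition puts a clique entirely inside one bag — forcing width ≥ 2. The upper and lower bounds meet at 2, so that is the treewidth.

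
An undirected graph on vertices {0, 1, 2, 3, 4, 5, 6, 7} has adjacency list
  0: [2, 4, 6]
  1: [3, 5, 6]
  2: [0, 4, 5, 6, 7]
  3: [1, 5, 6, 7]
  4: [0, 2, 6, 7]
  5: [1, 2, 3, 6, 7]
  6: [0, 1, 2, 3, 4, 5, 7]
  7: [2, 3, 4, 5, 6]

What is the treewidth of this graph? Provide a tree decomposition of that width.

The largest bag has 4 vertices, giving width 3; this decomposition certifies tw(G) ≤ 3. For the lower bound, the 4 vertices {1, 3, 5, 6} are pairwise adjacent, and any tree decomposition puts a clique entirely inside one bag — forcing width ≥ 3. The upper and lower bounds meet at 3, so that is the treewidth.

Treewidth 3.
One optimal decomposition is:
Bags: B1 = {2, 4, 6, 7}  B2 = {2, 5, 6, 7}  B3 = {3, 5, 6, 7}  B4 = {1, 3, 5, 6}  B5 = {0, 2, 4, 6}
Tree: B1–B2, B2–B3, B3–B4, B1–B5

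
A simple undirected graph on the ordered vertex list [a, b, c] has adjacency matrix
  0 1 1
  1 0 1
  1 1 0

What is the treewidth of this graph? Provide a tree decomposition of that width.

A single bag containing all 3 vertices is trivially a valid decomposition of width 2. On the other hand G contains the 3-clique {a, b, c}. A clique must lie in a single bag of any decomposition, so no decomposition can have width below 2. Combining the bounds, tw(G) = 2.

Treewidth 2.
One such decomposition:
Bags: B1 = {a, b, c}
Tree: (single bag)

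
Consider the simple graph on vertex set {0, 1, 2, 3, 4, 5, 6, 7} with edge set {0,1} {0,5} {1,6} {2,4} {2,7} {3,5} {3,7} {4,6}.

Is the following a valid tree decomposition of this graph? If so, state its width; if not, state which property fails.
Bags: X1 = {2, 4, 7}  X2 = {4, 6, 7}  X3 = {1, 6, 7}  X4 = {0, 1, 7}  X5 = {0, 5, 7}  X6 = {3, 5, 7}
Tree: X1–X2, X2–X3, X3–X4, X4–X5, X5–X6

Yes; width 2.

Vertex coverage: the bags together contain {0, 1, 2, 3, 4, 5, 6, 7}, the full vertex set. Edge coverage: each edge of G has both endpoints in at least one bag. Running intersection: for every vertex, the bags containing it form a connected subtree. All three properties hold, so this is a valid tree decomposition of width max|bag| − 1 = 2, and hence tw(G) ≤ 2.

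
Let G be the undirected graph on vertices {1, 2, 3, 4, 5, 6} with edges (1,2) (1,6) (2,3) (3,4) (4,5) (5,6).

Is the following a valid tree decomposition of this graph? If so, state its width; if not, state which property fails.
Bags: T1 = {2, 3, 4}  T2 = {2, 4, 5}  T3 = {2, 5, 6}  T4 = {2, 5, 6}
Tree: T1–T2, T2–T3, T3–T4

A tree decomposition must satisfy three properties: every vertex lies in some bag; for every edge, both endpoints lie together in some bag; and for every vertex, the bags containing it form a connected subtree. Here vertex 1 appears in no bag, so the decomposition is invalid.

No — vertex 1 appears in no bag.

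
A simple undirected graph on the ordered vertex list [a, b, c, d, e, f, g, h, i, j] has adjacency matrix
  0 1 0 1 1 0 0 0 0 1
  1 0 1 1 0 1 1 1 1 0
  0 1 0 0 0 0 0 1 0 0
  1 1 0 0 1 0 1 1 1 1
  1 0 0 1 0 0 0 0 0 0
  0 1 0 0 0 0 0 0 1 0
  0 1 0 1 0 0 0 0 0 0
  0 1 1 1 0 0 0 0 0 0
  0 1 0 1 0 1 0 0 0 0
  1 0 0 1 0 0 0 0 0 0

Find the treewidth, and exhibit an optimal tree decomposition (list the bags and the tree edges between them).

Treewidth 2.
One optimal decomposition is:
Bags: B1 = {a, b, d}  B2 = {b, d, i}  B3 = {b, d, g}  B4 = {b, d, h}  B5 = {b, f, i}  B6 = {a, d, j}  B7 = {a, d, e}  B8 = {b, c, h}
Tree: B1–B2, B2–B3, B1–B4, B2–B5, B1–B6, B6–B7, B4–B8

The largest bag has 3 vertices, giving width 2; this decomposition certifies tw(G) ≤ 2. Conversely, {a, d, j} is a clique of size 3, and the vertices of any clique must share a bag in every tree decomposition; so some bag has ≥ 3 vertices and tw(G) ≥ 2. Therefore the treewidth is 2.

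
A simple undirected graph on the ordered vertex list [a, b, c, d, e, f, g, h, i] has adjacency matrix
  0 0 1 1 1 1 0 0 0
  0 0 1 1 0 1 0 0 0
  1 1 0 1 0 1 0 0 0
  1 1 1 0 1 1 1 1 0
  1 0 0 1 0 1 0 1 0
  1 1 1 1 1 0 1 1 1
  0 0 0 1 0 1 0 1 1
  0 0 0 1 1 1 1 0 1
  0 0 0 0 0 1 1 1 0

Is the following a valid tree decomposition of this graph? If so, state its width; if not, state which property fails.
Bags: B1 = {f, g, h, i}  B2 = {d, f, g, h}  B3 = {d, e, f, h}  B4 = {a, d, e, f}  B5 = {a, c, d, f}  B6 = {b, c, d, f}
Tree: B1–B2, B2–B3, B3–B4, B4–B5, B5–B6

Every vertex of G appears in some bag (union = {a, b, c, d, e, f, g, h, i}); every edge is covered by a bag; and for each vertex v the set of bags containing v is connected in the bag tree. The decomposition is therefore valid. The largest bag has 4 vertices, so the width is 3.

Yes; width 3.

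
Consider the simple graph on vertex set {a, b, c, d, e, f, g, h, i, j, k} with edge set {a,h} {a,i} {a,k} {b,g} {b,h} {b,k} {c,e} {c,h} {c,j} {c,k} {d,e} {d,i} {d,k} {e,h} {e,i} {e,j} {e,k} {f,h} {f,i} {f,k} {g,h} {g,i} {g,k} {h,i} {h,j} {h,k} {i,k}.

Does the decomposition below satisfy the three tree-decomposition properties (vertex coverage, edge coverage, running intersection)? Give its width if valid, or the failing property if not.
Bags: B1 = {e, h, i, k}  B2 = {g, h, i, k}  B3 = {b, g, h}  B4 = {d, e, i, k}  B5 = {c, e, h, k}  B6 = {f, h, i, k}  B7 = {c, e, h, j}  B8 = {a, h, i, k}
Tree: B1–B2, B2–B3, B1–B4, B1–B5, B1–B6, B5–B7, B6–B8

No — edge (k,b) lies in no bag.

A tree decomposition must satisfy three properties: every vertex lies in some bag; for every edge, both endpoints lie together in some bag; and for every vertex, the bags containing it form a connected subtree. Here edge (k,b) lies in no bag, so the decomposition is invalid.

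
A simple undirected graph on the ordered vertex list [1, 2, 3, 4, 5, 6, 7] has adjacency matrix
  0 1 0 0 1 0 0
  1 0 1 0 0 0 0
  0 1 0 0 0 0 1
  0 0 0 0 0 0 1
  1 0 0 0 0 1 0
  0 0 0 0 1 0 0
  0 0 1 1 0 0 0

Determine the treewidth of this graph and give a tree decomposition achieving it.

Treewidth 1.
One such decomposition:
Bags: B1 = {4, 7}  B2 = {3, 7}  B3 = {2, 3}  B4 = {1, 2}  B5 = {1, 5}  B6 = {5, 6}
Tree: B1–B2, B2–B3, B3–B4, B4–B5, B5–B6

Each bag holds 2 vertices, so the decomposition has width 1, which upper-bounds the treewidth. G has an edge, so its treewidth is at least 1. Hence tw(G) = 1 exactly.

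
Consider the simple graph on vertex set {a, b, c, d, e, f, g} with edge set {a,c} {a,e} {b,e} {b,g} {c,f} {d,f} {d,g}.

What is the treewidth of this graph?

2

A width-2 tree decomposition is:
Bags: B1 = {a, c, f}  B2 = {a, d, f}  B3 = {a, d, g}  B4 = {a, b, g}  B5 = {a, b, e}
Tree: B1–B2, B2–B3, B3–B4, B4–B5
Every bag has size at most 3, so the width is 3 − 1 = 2 and tw(G) ≤ 2. The edges a–c–f–d–g–b–e–a form a cycle, so G is not a tree and its treewidth is at least 2. The upper and lower bounds meet at 2, so that is the treewidth.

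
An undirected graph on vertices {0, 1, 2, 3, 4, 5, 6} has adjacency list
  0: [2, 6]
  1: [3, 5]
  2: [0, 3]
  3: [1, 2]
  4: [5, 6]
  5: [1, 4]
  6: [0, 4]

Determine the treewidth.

2

A width-2 tree decomposition is:
Bags: B1 = {0, 2, 3}  B2 = {0, 3, 6}  B3 = {3, 4, 6}  B4 = {3, 4, 5}  B5 = {1, 3, 5}
Tree: B1–B2, B2–B3, B3–B4, B4–B5
The largest bag has 3 vertices, giving width 2; this decomposition certifies tw(G) ≤ 2. Since 3–2–0–6–4–5–1–3 is a cycle in G, G is not acyclic. Forests are exactly the graphs of treewidth ≤ 1, so tw(G) ≥ 2. Hence tw(G) = 2 exactly.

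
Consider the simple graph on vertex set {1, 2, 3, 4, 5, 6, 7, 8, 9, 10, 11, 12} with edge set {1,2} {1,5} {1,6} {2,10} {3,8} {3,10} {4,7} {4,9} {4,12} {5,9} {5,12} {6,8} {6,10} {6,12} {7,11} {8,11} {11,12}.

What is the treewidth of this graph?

3

A width-3 tree decomposition is:
Bags: B1 = {4, 7, 9, 11}  B2 = {4, 9, 11, 12}  B3 = {5, 9, 11, 12}  B4 = {5, 8, 11, 12}  B5 = {5, 6, 8, 12}  B6 = {1, 5, 6, 8}  B7 = {1, 3, 6, 8}  B8 = {1, 3, 6, 10}  B9 = {1, 2, 3, 10}
Tree: B1–B2, B2–B3, B3–B4, B4–B5, B5–B6, B6–B7, B7–B8, B8–B9
Each bag holds 4 vertices, so the decomposition has width 3, which upper-bounds the treewidth. For the lower bound: the 4 vertex sets {4,7,9}, {11}, {12}, {1,5,6,8} are disjoint, each induces a connected subgraph, and every pair is joined by at least one edge of G. Contracting each set to a single vertex therefore yields K_{4} as a minor, and since treewidth is minor-monotone, tw(G) ≥ tw(K_{4}) = 3. Combining the bounds, tw(G) = 3.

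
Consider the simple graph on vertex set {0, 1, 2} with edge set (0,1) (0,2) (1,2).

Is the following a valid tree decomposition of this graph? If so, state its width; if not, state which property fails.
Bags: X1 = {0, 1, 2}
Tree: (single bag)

Yes; width 2.

Vertex coverage: the bags together contain {0, 1, 2}, the full vertex set. Edge coverage: each edge of G has both endpoints in at least one bag. Running intersection: for every vertex, the bags containing it form a connected subtree. All three properties hold, so this is a valid tree decomposition of width max|bag| − 1 = 2, and hence tw(G) ≤ 2.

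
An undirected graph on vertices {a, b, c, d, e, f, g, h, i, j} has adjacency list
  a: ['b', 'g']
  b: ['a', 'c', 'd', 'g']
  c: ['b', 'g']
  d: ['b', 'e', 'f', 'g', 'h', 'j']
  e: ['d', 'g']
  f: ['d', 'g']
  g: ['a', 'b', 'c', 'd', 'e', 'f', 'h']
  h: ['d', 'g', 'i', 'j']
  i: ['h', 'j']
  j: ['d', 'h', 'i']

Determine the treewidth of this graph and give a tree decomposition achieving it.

Treewidth 2.
One optimal decomposition is:
Bags: B1 = {b, d, g}  B2 = {a, b, g}  B3 = {d, f, g}  B4 = {d, g, h}  B5 = {d, e, g}  B6 = {d, h, j}  B7 = {b, c, g}  B8 = {h, i, j}
Tree: B1–B2, B1–B3, B3–B4, B4–B5, B4–B6, B1–B7, B6–B8

Each bag holds 3 vertices, so the decomposition has width 2, which upper-bounds the treewidth. For the lower bound, the 3 vertices {d, e, g} are pairwise adjacent, and any tree decomposition puts a clique entirely inside one bag — forcing width ≥ 2. Therefore the treewidth is 2.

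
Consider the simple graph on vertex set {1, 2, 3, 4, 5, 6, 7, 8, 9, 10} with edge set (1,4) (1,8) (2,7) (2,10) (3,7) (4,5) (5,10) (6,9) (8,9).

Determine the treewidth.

A width-1 tree decomposition is:
Bags: B1 = {3, 7}  B2 = {2, 7}  B3 = {2, 10}  B4 = {5, 10}  B5 = {4, 5}  B6 = {1, 4}  B7 = {1, 8}  B8 = {8, 9}  B9 = {6, 9}
Tree: B1–B2, B2–B3, B3–B4, B4–B5, B5–B6, B6–B7, B7–B8, B8–B9
Each bag holds 2 vertices, so the decomposition has width 1, which upper-bounds the treewidth. Since G has at least one edge (e.g. 3–7), it is not an edgeless graph, so tw(G) ≥ 1. Hence tw(G) = 1 exactly.

1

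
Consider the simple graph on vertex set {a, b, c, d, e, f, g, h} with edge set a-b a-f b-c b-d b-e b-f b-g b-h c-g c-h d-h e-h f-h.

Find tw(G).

A width-2 tree decomposition is:
Bags: B1 = {b, c, h}  B2 = {b, e, h}  B3 = {b, f, h}  B4 = {b, c, g}  B5 = {a, b, f}  B6 = {b, d, h}
Tree: B1–B2, B2–B3, B1–B4, B3–B5, B1–B6
Each bag holds 3 vertices, so the decomposition has width 2, which upper-bounds the treewidth. On the other hand G contains the 3-clique {b, c, g}. A clique must lie in a single bag of any decomposition, so no decomposition can have width below 2. Combining the bounds, tw(G) = 2.

2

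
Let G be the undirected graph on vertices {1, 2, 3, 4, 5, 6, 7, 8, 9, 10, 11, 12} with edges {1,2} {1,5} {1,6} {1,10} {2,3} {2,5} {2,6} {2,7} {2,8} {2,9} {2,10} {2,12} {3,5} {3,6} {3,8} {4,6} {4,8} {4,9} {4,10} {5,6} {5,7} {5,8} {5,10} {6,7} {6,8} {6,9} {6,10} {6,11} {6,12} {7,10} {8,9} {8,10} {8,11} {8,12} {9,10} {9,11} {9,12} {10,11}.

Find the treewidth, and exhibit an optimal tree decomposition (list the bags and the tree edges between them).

The largest bag has 5 vertices, giving width 4; this decomposition certifies tw(G) ≤ 4. On the other hand G contains the 5-clique {2, 6, 8, 9, 10}. A clique must lie in a single bag of any decomposition, so no decomposition can have width below 4. Combining the bounds, tw(G) = 4.

Treewidth 4.
One optimal decomposition is:
Bags: B1 = {2, 5, 6, 8, 10}  B2 = {2, 6, 8, 9, 10}  B3 = {2, 6, 8, 9, 12}  B4 = {6, 8, 9, 10, 11}  B5 = {2, 3, 5, 6, 8}  B6 = {4, 6, 8, 9, 10}  B7 = {2, 5, 6, 7, 10}  B8 = {1, 2, 5, 6, 10}
Tree: B1–B2, B2–B3, B2–B4, B1–B5, B2–B6, B1–B7, B7–B8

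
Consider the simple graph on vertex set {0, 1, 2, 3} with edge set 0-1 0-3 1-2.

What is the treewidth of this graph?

A width-1 tree decomposition is:
Bags: B1 = {0, 1}  B2 = {1, 2}  B3 = {0, 3}
Tree: B1–B2, B1–B3
Every bag has size at most 2, so the width is 2 − 1 = 1 and tw(G) ≤ 1. Any graph with an edge has treewidth ≥ 1, and G has the edge 1–0. Hence tw(G) = 1 exactly.

1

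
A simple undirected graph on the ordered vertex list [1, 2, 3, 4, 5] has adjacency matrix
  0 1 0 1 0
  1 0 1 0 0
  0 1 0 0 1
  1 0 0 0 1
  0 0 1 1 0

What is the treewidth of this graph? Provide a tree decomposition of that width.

Treewidth 2.
One optimal decomposition is:
Bags: B1 = {3, 4, 5}  B2 = {1, 3, 4}  B3 = {1, 2, 3}
Tree: B1–B2, B2–B3

Each bag holds 3 vertices, so the decomposition has width 2, which upper-bounds the treewidth. Since 3–5–4–1–2–3 is a cycle in G, G is not acyclic. Forests are exactly the graphs of treewidth ≤ 1, so tw(G) ≥ 2. Hence tw(G) = 2 exactly.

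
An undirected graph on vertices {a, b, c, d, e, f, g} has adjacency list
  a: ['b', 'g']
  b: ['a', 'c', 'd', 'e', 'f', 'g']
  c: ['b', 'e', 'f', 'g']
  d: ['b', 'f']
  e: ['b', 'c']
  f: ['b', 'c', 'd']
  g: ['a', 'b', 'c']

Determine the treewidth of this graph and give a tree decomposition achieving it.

Every bag has size at most 3, so the width is 3 − 1 = 2 and tw(G) ≤ 2. On the other hand G contains the 3-clique {b, d, f}. A clique must lie in a single bag of any decomposition, so no decomposition can have width below 2. Combining the bounds, tw(G) = 2.

Treewidth 2.
One such decomposition:
Bags: B1 = {b, c, f}  B2 = {b, c, g}  B3 = {b, d, f}  B4 = {b, c, e}  B5 = {a, b, g}
Tree: B1–B2, B1–B3, B2–B4, B2–B5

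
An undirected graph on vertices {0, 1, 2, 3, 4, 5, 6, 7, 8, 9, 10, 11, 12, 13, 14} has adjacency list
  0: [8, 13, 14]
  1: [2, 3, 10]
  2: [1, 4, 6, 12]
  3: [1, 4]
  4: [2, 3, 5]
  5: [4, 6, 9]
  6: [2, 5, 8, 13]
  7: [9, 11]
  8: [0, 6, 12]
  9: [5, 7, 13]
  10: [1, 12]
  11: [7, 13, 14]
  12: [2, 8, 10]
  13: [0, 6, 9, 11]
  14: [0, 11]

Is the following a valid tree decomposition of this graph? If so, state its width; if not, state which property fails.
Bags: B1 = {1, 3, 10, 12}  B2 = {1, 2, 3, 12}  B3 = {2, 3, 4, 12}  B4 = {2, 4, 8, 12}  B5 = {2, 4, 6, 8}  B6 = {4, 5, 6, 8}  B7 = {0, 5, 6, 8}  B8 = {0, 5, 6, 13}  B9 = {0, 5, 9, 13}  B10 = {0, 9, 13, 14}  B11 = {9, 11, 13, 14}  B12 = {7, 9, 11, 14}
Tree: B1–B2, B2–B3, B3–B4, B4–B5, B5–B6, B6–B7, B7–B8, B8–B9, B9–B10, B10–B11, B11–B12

Vertex coverage: the bags together contain {0, 1, 2, 3, 4, 5, 6, 7, 8, 9, 10, 11, 12, 13, 14}, the full vertex set. Edge coverage: each edge of G has both endpoints in at least one bag. Running intersection: for every vertex, the bags containing it form a connected subtree. All three properties hold, so this is a valid tree decomposition of width max|bag| − 1 = 3, and hence tw(G) ≤ 3.

Yes; width 3.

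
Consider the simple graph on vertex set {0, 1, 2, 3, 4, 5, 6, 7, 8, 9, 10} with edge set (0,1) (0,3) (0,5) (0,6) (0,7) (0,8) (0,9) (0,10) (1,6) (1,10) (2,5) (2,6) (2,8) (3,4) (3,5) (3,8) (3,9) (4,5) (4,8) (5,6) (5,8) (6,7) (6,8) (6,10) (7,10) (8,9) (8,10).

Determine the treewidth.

A width-3 tree decomposition is:
Bags: B1 = {3, 4, 5, 8}  B2 = {0, 3, 5, 8}  B3 = {0, 3, 8, 9}  B4 = {0, 5, 6, 8}  B5 = {0, 6, 8, 10}  B6 = {2, 5, 6, 8}  B7 = {0, 6, 7, 10}  B8 = {0, 1, 6, 10}
Tree: B1–B2, B2–B3, B2–B4, B4–B5, B4–B6, B5–B7, B5–B8
Each bag holds 4 vertices, so the decomposition has width 3, which upper-bounds the treewidth. On the other hand G contains the 4-clique {0, 3, 8, 9}. A clique must lie in a single bag of any decomposition, so no decomposition can have width below 3. The upper and lower bounds meet at 3, so that is the treewidth.

3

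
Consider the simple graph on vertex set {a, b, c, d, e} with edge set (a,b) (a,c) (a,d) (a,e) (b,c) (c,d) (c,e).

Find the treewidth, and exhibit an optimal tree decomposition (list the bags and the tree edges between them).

The largest bag has 3 vertices, giving width 2; this decomposition certifies tw(G) ≤ 2. Conversely, {a, c, d} is a clique of size 3, and the vertices of any clique must share a bag in every tree decomposition; so some bag has ≥ 3 vertices and tw(G) ≥ 2. The upper and lower bounds meet at 2, so that is the treewidth.

Treewidth 2.
One such decomposition:
Bags: B1 = {a, b, c}  B2 = {a, c, e}  B3 = {a, c, d}
Tree: B1–B2, B2–B3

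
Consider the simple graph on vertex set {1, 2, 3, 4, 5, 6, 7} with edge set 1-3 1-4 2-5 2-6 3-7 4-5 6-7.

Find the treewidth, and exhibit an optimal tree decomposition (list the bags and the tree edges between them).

Treewidth 2.
One optimal decomposition is:
Bags: B1 = {1, 3, 4}  B2 = {3, 4, 7}  B3 = {4, 6, 7}  B4 = {2, 4, 6}  B5 = {2, 4, 5}
Tree: B1–B2, B2–B3, B3–B4, B4–B5

The largest bag has 3 vertices, giving width 2; this decomposition certifies tw(G) ≤ 2. Since 4–1–3–7–6–2–5–4 is a cycle in G, G is not acyclic. Forests are exactly the graphs of treewidth ≤ 1, so tw(G) ≥ 2. Hence tw(G) = 2 exactly.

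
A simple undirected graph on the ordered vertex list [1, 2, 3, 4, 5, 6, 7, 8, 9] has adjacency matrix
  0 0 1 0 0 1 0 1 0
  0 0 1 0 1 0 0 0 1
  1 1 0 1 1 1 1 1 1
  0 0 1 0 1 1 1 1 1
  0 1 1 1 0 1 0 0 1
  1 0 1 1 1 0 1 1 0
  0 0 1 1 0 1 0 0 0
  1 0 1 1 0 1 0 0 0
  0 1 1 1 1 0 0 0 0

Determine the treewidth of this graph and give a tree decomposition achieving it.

Treewidth 3.
One such decomposition:
Bags: B1 = {3, 4, 6, 8}  B2 = {3, 4, 5, 6}  B3 = {3, 4, 6, 7}  B4 = {3, 4, 5, 9}  B5 = {1, 3, 6, 8}  B6 = {2, 3, 5, 9}
Tree: B1–B2, B2–B3, B2–B4, B1–B5, B4–B6

Every bag has size at most 4, so the width is 4 − 1 = 3 and tw(G) ≤ 3. On the other hand G contains the 4-clique {1, 3, 6, 8}. A clique must lie in a single bag of any decomposition, so no decomposition can have width below 3. The upper and lower bounds meet at 3, so that is the treewidth.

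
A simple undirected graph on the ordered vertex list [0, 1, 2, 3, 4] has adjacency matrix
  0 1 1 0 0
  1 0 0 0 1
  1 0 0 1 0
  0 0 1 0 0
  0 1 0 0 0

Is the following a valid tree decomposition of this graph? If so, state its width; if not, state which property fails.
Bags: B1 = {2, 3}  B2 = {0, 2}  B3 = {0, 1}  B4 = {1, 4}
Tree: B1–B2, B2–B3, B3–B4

Every vertex of G appears in some bag (union = {0, 1, 2, 3, 4}); every edge is covered by a bag; and for each vertex v the set of bags containing v is connected in the bag tree. The decomposition is therefore valid. The largest bag has 2 vertices, so the width is 1.

Yes; width 1.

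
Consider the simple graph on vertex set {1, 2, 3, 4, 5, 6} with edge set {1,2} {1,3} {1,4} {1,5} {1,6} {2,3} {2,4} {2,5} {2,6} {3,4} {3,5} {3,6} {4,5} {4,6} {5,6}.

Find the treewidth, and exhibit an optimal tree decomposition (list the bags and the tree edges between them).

With just one bag of size 6, the width is 6 − 1 = 5, so tw(G) ≤ 5. On the other hand G contains the 6-clique {1, 2, 3, 4, 5, 6}. A clique must lie in a single bag of any decomposition, so no decomposition can have width below 5. Therefore the treewidth is 5.

Treewidth 5.
Bags: B1 = {1, 2, 3, 4, 5, 6}
Tree: (single bag)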